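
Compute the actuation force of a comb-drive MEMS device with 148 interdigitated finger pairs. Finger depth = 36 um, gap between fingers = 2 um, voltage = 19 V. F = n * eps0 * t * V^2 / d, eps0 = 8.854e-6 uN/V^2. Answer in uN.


Step 1: Parameters: n=148, eps0=8.854e-6 uN/V^2, t=36 um, V=19 V, d=2 um
Step 2: V^2 = 361
Step 3: F = 148 * 8.854e-6 * 36 * 361 / 2
F = 8.515 uN


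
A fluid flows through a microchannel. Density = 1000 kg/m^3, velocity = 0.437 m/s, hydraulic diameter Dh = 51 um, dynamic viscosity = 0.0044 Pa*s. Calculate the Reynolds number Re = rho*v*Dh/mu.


Step 1: Convert Dh to meters: Dh = 51e-6 m
Step 2: Re = rho * v * Dh / mu
Re = 1000 * 0.437 * 51e-6 / 0.0044
Re = 5.065


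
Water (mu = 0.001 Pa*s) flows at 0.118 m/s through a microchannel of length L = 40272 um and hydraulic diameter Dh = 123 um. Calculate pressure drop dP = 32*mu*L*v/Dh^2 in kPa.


Step 1: Convert to SI: L = 40272e-6 m, Dh = 123e-6 m
Step 2: dP = 32 * 0.001 * 40272e-6 * 0.118 / (123e-6)^2
Step 3: dP = 10051.36 Pa
Step 4: Convert to kPa: dP = 10.05 kPa


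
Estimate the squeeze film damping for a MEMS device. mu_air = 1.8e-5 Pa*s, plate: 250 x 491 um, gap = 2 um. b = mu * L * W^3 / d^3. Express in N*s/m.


Step 1: Convert to SI.
L = 250e-6 m, W = 491e-6 m, d = 2e-6 m
Step 2: W^3 = (491e-6)^3 = 1.18e-10 m^3
Step 3: d^3 = (2e-6)^3 = 8.00e-18 m^3
Step 4: b = 1.8e-5 * 250e-6 * 1.18e-10 / 8.00e-18
b = 6.66e-02 N*s/m


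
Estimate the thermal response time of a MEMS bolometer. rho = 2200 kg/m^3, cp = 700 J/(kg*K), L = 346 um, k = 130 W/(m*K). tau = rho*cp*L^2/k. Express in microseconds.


Step 1: Convert L to m: L = 346e-6 m
Step 2: L^2 = (346e-6)^2 = 1.19716e-07 m^2
Step 3: tau = 2200 * 700 * 1.19716e-07 / 130 = 1.41817415e-03 s
Step 4: Convert to microseconds (multiply by 1e6).
tau = 1418.174 us


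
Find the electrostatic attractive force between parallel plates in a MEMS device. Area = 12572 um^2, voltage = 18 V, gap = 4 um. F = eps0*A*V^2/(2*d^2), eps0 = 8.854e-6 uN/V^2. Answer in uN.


Step 1: Identify parameters.
eps0 = 8.854e-6 uN/V^2, A = 12572 um^2, V = 18 V, d = 4 um
Step 2: Compute V^2 = 18^2 = 324
Step 3: Compute d^2 = 4^2 = 16
Step 4: F = 0.5 * 8.854e-6 * 12572 * 324 / 16
F = 1.127 uN


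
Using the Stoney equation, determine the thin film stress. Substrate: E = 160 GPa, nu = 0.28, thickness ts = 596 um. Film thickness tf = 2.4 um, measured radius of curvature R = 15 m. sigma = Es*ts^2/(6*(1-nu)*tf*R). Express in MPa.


Step 1: Compute numerator: Es * ts^2 = 160 * 596^2 = 56834560 (GPa*um^2)
Step 2: Compute denominator (R in um): 6*(1-nu)*tf*R = 6*0.72*2.4*15e6 = 155520000.0 (um^2)
Step 3: sigma (GPa) = 56834560 / 155520000.0 = 3.65449e-01 GPa
Step 4: Convert to MPa (x1000): sigma = 365.4 MPa


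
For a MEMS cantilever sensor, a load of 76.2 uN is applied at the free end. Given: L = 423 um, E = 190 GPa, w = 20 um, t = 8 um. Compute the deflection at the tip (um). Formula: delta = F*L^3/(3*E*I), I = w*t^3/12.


Step 1: Calculate the second moment of area.
I = w * t^3 / 12 = 20 * 8^3 / 12 = 853.3333 um^4
Step 2: Convert E to consistent units (1 GPa = 1000 uN/um^2).
E = 190 GPa = 190000 uN/um^2
Step 3: Calculate tip deflection.
delta = F * L^3 / (3 * E * I)
delta = 76.2 * 423^3 / (3 * 190000 * 853.3333)
delta = 11.8572 um


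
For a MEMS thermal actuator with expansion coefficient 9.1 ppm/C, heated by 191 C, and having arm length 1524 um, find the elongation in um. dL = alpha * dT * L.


Step 1: Convert CTE: alpha = 9.1 ppm/C = 9.1e-6 /C
Step 2: dL = 9.1e-6 * 191 * 1524
dL = 2.6489 um


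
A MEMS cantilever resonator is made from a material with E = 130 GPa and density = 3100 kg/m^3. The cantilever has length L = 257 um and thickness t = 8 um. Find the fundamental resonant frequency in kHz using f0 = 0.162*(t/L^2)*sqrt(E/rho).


Step 1: Convert units to SI.
t_SI = 8e-6 m, L_SI = 257e-6 m
Step 2: Calculate sqrt(E/rho).
sqrt(130e9 / 3100) = 6475.76 m/s
Step 3: Compute f0.
f0 = 0.162 * 8e-6 / (257e-6)^2 * 6475.76 = 127066.0 Hz = 127.07 kHz


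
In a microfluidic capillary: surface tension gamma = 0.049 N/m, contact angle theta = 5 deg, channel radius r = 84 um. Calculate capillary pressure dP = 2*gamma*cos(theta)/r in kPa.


Step 1: cos(5 deg) = 0.9962
Step 2: Convert r to m: r = 84e-6 m
Step 3: dP = 2 * 0.049 * 0.9962 / 84e-6 = 1162.2 Pa
Step 4: Convert Pa to kPa (divide by 1000).
dP = 1.16 kPa


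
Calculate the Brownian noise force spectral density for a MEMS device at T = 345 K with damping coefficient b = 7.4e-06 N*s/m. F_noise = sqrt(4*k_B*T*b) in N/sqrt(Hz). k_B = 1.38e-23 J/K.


Step 1: Compute 4 * k_B * T * b
= 4 * 1.38e-23 * 345 * 7.4e-06
= 1.4093e-25 N^2/Hz
Step 2: F_noise = sqrt(1.4093e-25)
F_noise = 3.75e-13 N/sqrt(Hz)


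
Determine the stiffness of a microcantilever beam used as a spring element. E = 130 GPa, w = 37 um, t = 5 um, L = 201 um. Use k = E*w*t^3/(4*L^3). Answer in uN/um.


Step 1: Convert E to consistent units (1 GPa = 1000 uN/um^2).
E = 130 GPa = 130000 uN/um^2
Step 2: Compute t^3 = 5^3 = 125
Step 3: Compute L^3 = 201^3 = 8120601
Step 4: k = 130000 * 37 * 125 / (4 * 8120601)
k = 18.51 uN/um


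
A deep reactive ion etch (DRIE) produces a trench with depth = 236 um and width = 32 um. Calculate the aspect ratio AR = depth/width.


Step 1: AR = depth / width
Step 2: AR = 236 / 32
AR = 7.4


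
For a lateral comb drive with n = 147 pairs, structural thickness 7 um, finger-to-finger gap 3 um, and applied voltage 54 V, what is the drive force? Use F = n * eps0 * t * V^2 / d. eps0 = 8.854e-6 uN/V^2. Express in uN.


Step 1: Parameters: n=147, eps0=8.854e-6 uN/V^2, t=7 um, V=54 V, d=3 um
Step 2: V^2 = 2916
Step 3: F = 147 * 8.854e-6 * 7 * 2916 / 3
F = 8.856 uN


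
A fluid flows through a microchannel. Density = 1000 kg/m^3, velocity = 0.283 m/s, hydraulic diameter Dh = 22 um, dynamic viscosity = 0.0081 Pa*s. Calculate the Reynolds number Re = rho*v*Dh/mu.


Step 1: Convert Dh to meters: Dh = 22e-6 m
Step 2: Re = rho * v * Dh / mu
Re = 1000 * 0.283 * 22e-6 / 0.0081
Re = 0.769


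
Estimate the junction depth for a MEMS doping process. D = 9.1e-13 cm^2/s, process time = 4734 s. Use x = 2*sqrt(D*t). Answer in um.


Step 1: Compute D*t = 9.1e-13 * 4734 = 4.30794e-09 cm^2
Step 2: sqrt(D*t) = 6.56349e-05 cm
Step 3: x = 2 * 6.56349e-05 cm = 1.312698e-04 cm
Step 4: Convert to um (1 cm = 1e4 um): x = 1.313 um


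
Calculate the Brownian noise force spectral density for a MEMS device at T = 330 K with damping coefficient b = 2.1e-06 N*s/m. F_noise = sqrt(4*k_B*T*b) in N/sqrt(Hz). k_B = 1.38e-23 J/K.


Step 1: Compute 4 * k_B * T * b
= 4 * 1.38e-23 * 330 * 2.1e-06
= 3.8254e-26 N^2/Hz
Step 2: F_noise = sqrt(3.8254e-26)
F_noise = 1.96e-13 N/sqrt(Hz)


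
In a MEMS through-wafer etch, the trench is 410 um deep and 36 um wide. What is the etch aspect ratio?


Step 1: AR = depth / width
Step 2: AR = 410 / 36
AR = 11.4


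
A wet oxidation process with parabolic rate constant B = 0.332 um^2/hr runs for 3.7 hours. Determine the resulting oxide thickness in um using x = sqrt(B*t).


Step 1: Compute B*t = 0.332 * 3.7 = 1.2284
Step 2: x = sqrt(1.2284)
x = 1.108 um


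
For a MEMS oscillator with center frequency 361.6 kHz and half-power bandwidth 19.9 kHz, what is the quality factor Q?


Step 1: Q = f0 / bandwidth
Step 2: Q = 361.6 / 19.9
Q = 18.2


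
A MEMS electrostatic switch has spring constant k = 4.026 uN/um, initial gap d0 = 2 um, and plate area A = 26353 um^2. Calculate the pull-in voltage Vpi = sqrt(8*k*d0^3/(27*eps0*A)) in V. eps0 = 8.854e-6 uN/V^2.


Step 1: Compute numerator: 8 * k * d0^3 = 8 * 4.026 * 2^3 = 257.664
Step 2: Compute denominator: 27 * eps0 * A = 27 * 8.854e-6 * 26353 = 6.299895
Step 3: Vpi = sqrt(257.664 / 6.299895)
Vpi = 6.4 V


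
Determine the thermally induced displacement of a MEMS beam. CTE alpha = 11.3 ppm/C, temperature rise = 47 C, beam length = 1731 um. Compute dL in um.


Step 1: Convert CTE: alpha = 11.3 ppm/C = 11.3e-6 /C
Step 2: dL = 11.3e-6 * 47 * 1731
dL = 0.9193 um


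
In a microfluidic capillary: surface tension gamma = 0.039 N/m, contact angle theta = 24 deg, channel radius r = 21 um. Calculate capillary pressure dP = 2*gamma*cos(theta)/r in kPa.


Step 1: cos(24 deg) = 0.9135
Step 2: Convert r to m: r = 21e-6 m
Step 3: dP = 2 * 0.039 * 0.9135 / 21e-6 = 3393.0 Pa
Step 4: Convert Pa to kPa (divide by 1000).
dP = 3.39 kPa


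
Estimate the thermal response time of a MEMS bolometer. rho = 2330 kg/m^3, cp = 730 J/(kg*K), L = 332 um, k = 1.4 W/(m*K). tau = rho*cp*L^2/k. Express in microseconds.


Step 1: Convert L to m: L = 332e-6 m
Step 2: L^2 = (332e-6)^2 = 1.10224e-07 m^2
Step 3: tau = 2330 * 730 * 1.10224e-07 / 1.4 = 1.3391428686e-01 s
Step 4: Convert to microseconds (multiply by 1e6).
tau = 133914.287 us


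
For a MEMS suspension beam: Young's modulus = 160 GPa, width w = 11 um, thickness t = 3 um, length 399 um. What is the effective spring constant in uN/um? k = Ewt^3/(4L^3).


Step 1: Convert E to consistent units (1 GPa = 1000 uN/um^2).
E = 160 GPa = 160000 uN/um^2
Step 2: Compute t^3 = 3^3 = 27
Step 3: Compute L^3 = 399^3 = 63521199
Step 4: k = 160000 * 11 * 27 / (4 * 63521199)
k = 0.187 uN/um


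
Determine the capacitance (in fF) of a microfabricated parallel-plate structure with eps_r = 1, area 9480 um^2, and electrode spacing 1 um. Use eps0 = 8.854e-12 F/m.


Step 1: Convert area to m^2: A = 9480e-12 m^2
Step 2: Convert gap to m: d = 1e-6 m
Step 3: C = eps0 * eps_r * A / d
C = 8.854e-12 * 1 * 9480e-12 / 1e-6
Step 4: Convert to fF (multiply by 1e15).
C = 83.94 fF


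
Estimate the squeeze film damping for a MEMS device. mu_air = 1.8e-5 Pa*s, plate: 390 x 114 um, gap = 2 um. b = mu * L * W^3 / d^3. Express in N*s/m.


Step 1: Convert to SI.
L = 390e-6 m, W = 114e-6 m, d = 2e-6 m
Step 2: W^3 = (114e-6)^3 = 1.48e-12 m^3
Step 3: d^3 = (2e-6)^3 = 8.00e-18 m^3
Step 4: b = 1.8e-5 * 390e-6 * 1.48e-12 / 8.00e-18
b = 1.30e-03 N*s/m


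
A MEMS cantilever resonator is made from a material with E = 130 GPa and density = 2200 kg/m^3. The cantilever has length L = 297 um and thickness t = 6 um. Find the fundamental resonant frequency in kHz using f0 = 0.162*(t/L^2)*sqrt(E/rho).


Step 1: Convert units to SI.
t_SI = 6e-6 m, L_SI = 297e-6 m
Step 2: Calculate sqrt(E/rho).
sqrt(130e9 / 2200) = 7687.06 m/s
Step 3: Compute f0.
f0 = 0.162 * 6e-6 / (297e-6)^2 * 7687.06 = 84705.9 Hz = 84.71 kHz


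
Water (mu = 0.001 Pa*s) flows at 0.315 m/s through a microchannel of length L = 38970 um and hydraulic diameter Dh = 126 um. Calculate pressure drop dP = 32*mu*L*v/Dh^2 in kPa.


Step 1: Convert to SI: L = 38970e-6 m, Dh = 126e-6 m
Step 2: dP = 32 * 0.001 * 38970e-6 * 0.315 / (126e-6)^2
Step 3: dP = 24742.86 Pa
Step 4: Convert to kPa: dP = 24.74 kPa


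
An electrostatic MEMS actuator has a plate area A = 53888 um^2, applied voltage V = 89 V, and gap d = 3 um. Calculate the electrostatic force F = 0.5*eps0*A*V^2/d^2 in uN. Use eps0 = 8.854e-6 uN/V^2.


Step 1: Identify parameters.
eps0 = 8.854e-6 uN/V^2, A = 53888 um^2, V = 89 V, d = 3 um
Step 2: Compute V^2 = 89^2 = 7921
Step 3: Compute d^2 = 3^2 = 9
Step 4: F = 0.5 * 8.854e-6 * 53888 * 7921 / 9
F = 209.961 uN


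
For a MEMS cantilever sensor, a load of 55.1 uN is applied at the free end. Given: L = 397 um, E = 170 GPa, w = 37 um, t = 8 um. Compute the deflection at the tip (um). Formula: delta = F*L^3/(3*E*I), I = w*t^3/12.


Step 1: Calculate the second moment of area.
I = w * t^3 / 12 = 37 * 8^3 / 12 = 1578.6667 um^4
Step 2: Convert E to consistent units (1 GPa = 1000 uN/um^2).
E = 170 GPa = 170000 uN/um^2
Step 3: Calculate tip deflection.
delta = F * L^3 / (3 * E * I)
delta = 55.1 * 397^3 / (3 * 170000 * 1578.6667)
delta = 4.2822 um


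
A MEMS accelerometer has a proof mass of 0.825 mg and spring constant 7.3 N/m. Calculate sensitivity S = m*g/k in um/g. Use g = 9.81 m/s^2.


Step 1: Convert mass: m = 0.825 mg = 8.25e-07 kg
Step 2: S = m * g / k = 8.25e-07 * 9.81 / 7.3
Step 3: S = 1.11e-06 m/g
Step 4: Convert to um/g: S = 1.109 um/g


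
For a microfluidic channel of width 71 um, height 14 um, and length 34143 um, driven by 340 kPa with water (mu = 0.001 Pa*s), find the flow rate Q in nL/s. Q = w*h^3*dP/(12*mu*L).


Step 1: Convert all dimensions to SI (meters).
w = 71e-6 m, h = 14e-6 m, L = 34143e-6 m, dP = 340e3 Pa
Step 2: Q = w * h^3 * dP / (12 * mu * L)
Q = 71e-6 * (14e-6)^3 * 340e3 / (12 * 0.001 * 34143e-6) = 1.6167335e-10 m^3/s
Step 3: Convert Q from m^3/s to nL/s (1 m^3 = 1e12 nL, so multiply by 1e12).
Q = 161.673 nL/s


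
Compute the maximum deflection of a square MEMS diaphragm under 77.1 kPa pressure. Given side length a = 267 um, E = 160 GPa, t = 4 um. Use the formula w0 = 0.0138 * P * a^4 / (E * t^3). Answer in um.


Step 1: Convert pressure to compatible units (E is in GPa, so P in GPa).
P = 77.1 kPa = 77.1e-6 GPa
Step 2: Compute numerator: 0.0138 * P * a^4.
a^4 = 267^4 = 5082121521
numerator = 0.0138 * 77.1e-6 * 5082121521 = 5.40728e+03
Step 3: Compute denominator: E * t^3 = 160 * 4^3 = 10240
Step 4: w0 = numerator / denominator = 5.40728e+03 / 10240 = 0.5281 um


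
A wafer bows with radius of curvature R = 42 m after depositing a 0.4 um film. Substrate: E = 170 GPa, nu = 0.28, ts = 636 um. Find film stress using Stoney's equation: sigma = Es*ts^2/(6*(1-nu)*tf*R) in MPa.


Step 1: Compute numerator: Es * ts^2 = 170 * 636^2 = 68764320 (GPa*um^2)
Step 2: Compute denominator (R in um): 6*(1-nu)*tf*R = 6*0.72*0.4*42e6 = 72576000.0 (um^2)
Step 3: sigma (GPa) = 68764320 / 72576000.0 = 9.4748e-01 GPa
Step 4: Convert to MPa (x1000): sigma = 947.5 MPa


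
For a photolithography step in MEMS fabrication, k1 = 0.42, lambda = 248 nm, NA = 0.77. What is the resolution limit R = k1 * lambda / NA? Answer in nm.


Step 1: Identify values: k1 = 0.42, lambda = 248 nm, NA = 0.77
Step 2: R = k1 * lambda / NA
R = 0.42 * 248 / 0.77
R = 135.3 nm


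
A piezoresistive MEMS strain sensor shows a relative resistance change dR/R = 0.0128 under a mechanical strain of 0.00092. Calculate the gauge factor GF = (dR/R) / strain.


Step 1: Identify values.
dR/R = 0.0128, strain = 0.00092
Step 2: GF = (dR/R) / strain = 0.0128 / 0.00092
GF = 13.9


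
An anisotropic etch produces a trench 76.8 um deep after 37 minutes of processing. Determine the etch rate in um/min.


Step 1: Etch rate = depth / time
Step 2: rate = 76.8 / 37
rate = 2.076 um/min


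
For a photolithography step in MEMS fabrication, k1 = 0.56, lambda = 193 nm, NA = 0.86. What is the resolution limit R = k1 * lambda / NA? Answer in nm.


Step 1: Identify values: k1 = 0.56, lambda = 193 nm, NA = 0.86
Step 2: R = k1 * lambda / NA
R = 0.56 * 193 / 0.86
R = 125.7 nm


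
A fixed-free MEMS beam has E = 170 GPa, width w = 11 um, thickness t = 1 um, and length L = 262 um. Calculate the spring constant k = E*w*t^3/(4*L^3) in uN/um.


Step 1: Convert E to consistent units (1 GPa = 1000 uN/um^2).
E = 170 GPa = 170000 uN/um^2
Step 2: Compute t^3 = 1^3 = 1
Step 3: Compute L^3 = 262^3 = 17984728
Step 4: k = 170000 * 11 * 1 / (4 * 17984728)
k = 0.026 uN/um


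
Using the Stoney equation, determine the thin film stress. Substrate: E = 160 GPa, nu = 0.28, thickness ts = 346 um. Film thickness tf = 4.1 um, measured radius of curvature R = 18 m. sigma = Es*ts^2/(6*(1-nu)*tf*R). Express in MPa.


Step 1: Compute numerator: Es * ts^2 = 160 * 346^2 = 19154560 (GPa*um^2)
Step 2: Compute denominator (R in um): 6*(1-nu)*tf*R = 6*0.72*4.1*18e6 = 318816000.0 (um^2)
Step 3: sigma (GPa) = 19154560 / 318816000.0 = 6.008e-02 GPa
Step 4: Convert to MPa (x1000): sigma = 60.1 MPa


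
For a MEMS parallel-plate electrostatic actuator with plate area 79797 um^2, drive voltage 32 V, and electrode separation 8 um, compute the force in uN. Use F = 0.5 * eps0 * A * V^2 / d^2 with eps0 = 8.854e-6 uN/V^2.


Step 1: Identify parameters.
eps0 = 8.854e-6 uN/V^2, A = 79797 um^2, V = 32 V, d = 8 um
Step 2: Compute V^2 = 32^2 = 1024
Step 3: Compute d^2 = 8^2 = 64
Step 4: F = 0.5 * 8.854e-6 * 79797 * 1024 / 64
F = 5.652 uN


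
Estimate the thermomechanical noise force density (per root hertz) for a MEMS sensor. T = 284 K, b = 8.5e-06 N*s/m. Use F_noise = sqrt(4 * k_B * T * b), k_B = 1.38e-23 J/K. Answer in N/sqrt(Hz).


Step 1: Compute 4 * k_B * T * b
= 4 * 1.38e-23 * 284 * 8.5e-06
= 1.3325e-25 N^2/Hz
Step 2: F_noise = sqrt(1.3325e-25)
F_noise = 3.65e-13 N/sqrt(Hz)


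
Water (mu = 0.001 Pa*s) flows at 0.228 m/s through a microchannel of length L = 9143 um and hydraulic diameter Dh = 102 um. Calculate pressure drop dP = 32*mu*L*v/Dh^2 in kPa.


Step 1: Convert to SI: L = 9143e-6 m, Dh = 102e-6 m
Step 2: dP = 32 * 0.001 * 9143e-6 * 0.228 / (102e-6)^2
Step 3: dP = 6411.70 Pa
Step 4: Convert to kPa: dP = 6.41 kPa


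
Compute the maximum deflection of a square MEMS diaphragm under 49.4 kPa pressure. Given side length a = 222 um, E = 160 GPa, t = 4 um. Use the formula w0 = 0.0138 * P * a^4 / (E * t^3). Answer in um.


Step 1: Convert pressure to compatible units (E is in GPa, so P in GPa).
P = 49.4 kPa = 49.4e-6 GPa
Step 2: Compute numerator: 0.0138 * P * a^4.
a^4 = 222^4 = 2428912656
numerator = 0.0138 * 49.4e-6 * 2428912656 = 1.65584e+03
Step 3: Compute denominator: E * t^3 = 160 * 4^3 = 10240
Step 4: w0 = numerator / denominator = 1.65584e+03 / 10240 = 0.1617 um


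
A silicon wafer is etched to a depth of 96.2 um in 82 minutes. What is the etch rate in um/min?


Step 1: Etch rate = depth / time
Step 2: rate = 96.2 / 82
rate = 1.173 um/min


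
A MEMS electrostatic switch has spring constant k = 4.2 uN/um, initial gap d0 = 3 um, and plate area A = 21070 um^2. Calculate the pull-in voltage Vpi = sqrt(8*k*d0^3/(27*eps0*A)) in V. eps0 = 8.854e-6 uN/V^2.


Step 1: Compute numerator: 8 * k * d0^3 = 8 * 4.2 * 3^3 = 907.2
Step 2: Compute denominator: 27 * eps0 * A = 27 * 8.854e-6 * 21070 = 5.036952
Step 3: Vpi = sqrt(907.2 / 5.036952)
Vpi = 13.42 V


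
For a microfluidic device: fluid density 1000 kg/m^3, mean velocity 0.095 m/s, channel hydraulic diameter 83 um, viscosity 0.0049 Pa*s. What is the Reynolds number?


Step 1: Convert Dh to meters: Dh = 83e-6 m
Step 2: Re = rho * v * Dh / mu
Re = 1000 * 0.095 * 83e-6 / 0.0049
Re = 1.609


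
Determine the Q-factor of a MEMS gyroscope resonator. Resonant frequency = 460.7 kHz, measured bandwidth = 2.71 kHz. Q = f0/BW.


Step 1: Q = f0 / bandwidth
Step 2: Q = 460.7 / 2.71
Q = 170.0


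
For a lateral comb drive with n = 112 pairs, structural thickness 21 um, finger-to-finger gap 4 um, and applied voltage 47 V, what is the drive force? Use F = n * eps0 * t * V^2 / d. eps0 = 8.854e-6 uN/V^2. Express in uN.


Step 1: Parameters: n=112, eps0=8.854e-6 uN/V^2, t=21 um, V=47 V, d=4 um
Step 2: V^2 = 2209
Step 3: F = 112 * 8.854e-6 * 21 * 2209 / 4
F = 11.5 uN


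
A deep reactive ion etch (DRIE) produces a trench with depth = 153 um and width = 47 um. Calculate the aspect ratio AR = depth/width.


Step 1: AR = depth / width
Step 2: AR = 153 / 47
AR = 3.3


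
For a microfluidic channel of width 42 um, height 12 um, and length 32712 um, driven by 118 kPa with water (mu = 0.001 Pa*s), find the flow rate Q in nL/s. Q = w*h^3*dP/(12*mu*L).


Step 1: Convert all dimensions to SI (meters).
w = 42e-6 m, h = 12e-6 m, L = 32712e-6 m, dP = 118e3 Pa
Step 2: Q = w * h^3 * dP / (12 * mu * L)
Q = 42e-6 * (12e-6)^3 * 118e3 / (12 * 0.001 * 32712e-6) = 2.181658e-11 m^3/s
Step 3: Convert Q from m^3/s to nL/s (1 m^3 = 1e12 nL, so multiply by 1e12).
Q = 21.817 nL/s


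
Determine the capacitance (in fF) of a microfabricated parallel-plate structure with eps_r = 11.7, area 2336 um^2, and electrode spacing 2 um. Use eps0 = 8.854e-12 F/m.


Step 1: Convert area to m^2: A = 2336e-12 m^2
Step 2: Convert gap to m: d = 2e-6 m
Step 3: C = eps0 * eps_r * A / d
C = 8.854e-12 * 11.7 * 2336e-12 / 2e-6
Step 4: Convert to fF (multiply by 1e15).
C = 121.0 fF


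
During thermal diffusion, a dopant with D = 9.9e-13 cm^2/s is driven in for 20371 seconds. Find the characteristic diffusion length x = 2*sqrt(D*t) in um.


Step 1: Compute D*t = 9.9e-13 * 20371 = 2.016729e-08 cm^2
Step 2: sqrt(D*t) = 1.4201e-04 cm
Step 3: x = 2 * 1.4201e-04 cm = 2.8402e-04 cm
Step 4: Convert to um (1 cm = 1e4 um): x = 2.84 um


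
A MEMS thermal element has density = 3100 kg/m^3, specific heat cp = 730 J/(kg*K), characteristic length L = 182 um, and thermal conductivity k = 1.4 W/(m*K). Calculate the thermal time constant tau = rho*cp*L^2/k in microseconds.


Step 1: Convert L to m: L = 182e-6 m
Step 2: L^2 = (182e-6)^2 = 3.3124e-08 m^2
Step 3: tau = 3100 * 730 * 3.3124e-08 / 1.4 = 5.354258e-02 s
Step 4: Convert to microseconds (multiply by 1e6).
tau = 53542.58 us


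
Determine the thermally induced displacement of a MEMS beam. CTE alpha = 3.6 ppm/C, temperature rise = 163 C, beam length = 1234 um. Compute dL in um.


Step 1: Convert CTE: alpha = 3.6 ppm/C = 3.6e-6 /C
Step 2: dL = 3.6e-6 * 163 * 1234
dL = 0.7241 um


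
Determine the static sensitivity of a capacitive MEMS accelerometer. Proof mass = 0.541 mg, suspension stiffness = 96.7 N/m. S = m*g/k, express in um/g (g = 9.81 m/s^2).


Step 1: Convert mass: m = 0.541 mg = 5.41e-07 kg
Step 2: S = m * g / k = 5.41e-07 * 9.81 / 96.7
Step 3: S = 5.49e-08 m/g
Step 4: Convert to um/g: S = 0.055 um/g


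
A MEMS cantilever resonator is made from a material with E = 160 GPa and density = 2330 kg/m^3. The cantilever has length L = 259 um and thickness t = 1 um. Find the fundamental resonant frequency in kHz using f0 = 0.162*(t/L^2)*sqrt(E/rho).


Step 1: Convert units to SI.
t_SI = 1e-6 m, L_SI = 259e-6 m
Step 2: Calculate sqrt(E/rho).
sqrt(160e9 / 2330) = 8286.71 m/s
Step 3: Compute f0.
f0 = 0.162 * 1e-6 / (259e-6)^2 * 8286.71 = 20012.3 Hz = 20.01 kHz


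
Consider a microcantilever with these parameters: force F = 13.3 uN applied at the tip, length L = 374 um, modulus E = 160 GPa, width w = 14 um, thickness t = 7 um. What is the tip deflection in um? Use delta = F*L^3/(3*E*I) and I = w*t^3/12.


Step 1: Calculate the second moment of area.
I = w * t^3 / 12 = 14 * 7^3 / 12 = 400.1667 um^4
Step 2: Convert E to consistent units (1 GPa = 1000 uN/um^2).
E = 160 GPa = 160000 uN/um^2
Step 3: Calculate tip deflection.
delta = F * L^3 / (3 * E * I)
delta = 13.3 * 374^3 / (3 * 160000 * 400.1667)
delta = 3.6223 um


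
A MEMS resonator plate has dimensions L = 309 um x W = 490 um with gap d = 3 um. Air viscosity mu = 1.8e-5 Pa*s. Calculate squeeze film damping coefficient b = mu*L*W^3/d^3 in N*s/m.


Step 1: Convert to SI.
L = 309e-6 m, W = 490e-6 m, d = 3e-6 m
Step 2: W^3 = (490e-6)^3 = 1.18e-10 m^3
Step 3: d^3 = (3e-6)^3 = 2.70e-17 m^3
Step 4: b = 1.8e-5 * 309e-6 * 1.18e-10 / 2.70e-17
b = 2.42e-02 N*s/m


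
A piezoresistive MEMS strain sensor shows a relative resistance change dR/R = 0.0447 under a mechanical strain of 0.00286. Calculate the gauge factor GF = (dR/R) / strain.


Step 1: Identify values.
dR/R = 0.0447, strain = 0.00286
Step 2: GF = (dR/R) / strain = 0.0447 / 0.00286
GF = 15.6


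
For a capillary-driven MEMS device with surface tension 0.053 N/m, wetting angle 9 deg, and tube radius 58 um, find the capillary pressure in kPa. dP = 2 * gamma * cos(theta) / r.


Step 1: cos(9 deg) = 0.9877
Step 2: Convert r to m: r = 58e-6 m
Step 3: dP = 2 * 0.053 * 0.9877 / 58e-6 = 1805.1 Pa
Step 4: Convert Pa to kPa (divide by 1000).
dP = 1.81 kPa


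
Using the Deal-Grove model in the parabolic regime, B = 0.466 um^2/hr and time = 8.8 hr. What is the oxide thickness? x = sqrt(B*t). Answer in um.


Step 1: Compute B*t = 0.466 * 8.8 = 4.1008
Step 2: x = sqrt(4.1008)
x = 2.025 um


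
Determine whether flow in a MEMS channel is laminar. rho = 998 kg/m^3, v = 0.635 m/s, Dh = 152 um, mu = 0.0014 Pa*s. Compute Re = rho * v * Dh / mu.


Step 1: Convert Dh to meters: Dh = 152e-6 m
Step 2: Re = rho * v * Dh / mu
Re = 998 * 0.635 * 152e-6 / 0.0014
Re = 68.805
Since Re = 68.805 is below ~2300, the flow is laminar.


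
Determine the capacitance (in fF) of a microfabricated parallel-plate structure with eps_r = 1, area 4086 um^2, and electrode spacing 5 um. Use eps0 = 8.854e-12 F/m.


Step 1: Convert area to m^2: A = 4086e-12 m^2
Step 2: Convert gap to m: d = 5e-6 m
Step 3: C = eps0 * eps_r * A / d
C = 8.854e-12 * 1 * 4086e-12 / 5e-6
Step 4: Convert to fF (multiply by 1e15).
C = 7.24 fF


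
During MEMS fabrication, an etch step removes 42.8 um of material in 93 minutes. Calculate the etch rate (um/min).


Step 1: Etch rate = depth / time
Step 2: rate = 42.8 / 93
rate = 0.46 um/min


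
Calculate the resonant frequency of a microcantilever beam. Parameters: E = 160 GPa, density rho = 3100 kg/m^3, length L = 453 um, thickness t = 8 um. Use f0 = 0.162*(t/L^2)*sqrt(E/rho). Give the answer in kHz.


Step 1: Convert units to SI.
t_SI = 8e-6 m, L_SI = 453e-6 m
Step 2: Calculate sqrt(E/rho).
sqrt(160e9 / 3100) = 7184.21 m/s
Step 3: Compute f0.
f0 = 0.162 * 8e-6 / (453e-6)^2 * 7184.21 = 45372.0 Hz = 45.37 kHz


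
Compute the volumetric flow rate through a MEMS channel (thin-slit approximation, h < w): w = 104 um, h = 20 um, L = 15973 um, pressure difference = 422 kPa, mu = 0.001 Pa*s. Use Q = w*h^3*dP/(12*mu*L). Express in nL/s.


Step 1: Convert all dimensions to SI (meters).
w = 104e-6 m, h = 20e-6 m, L = 15973e-6 m, dP = 422e3 Pa
Step 2: Q = w * h^3 * dP / (12 * mu * L)
Q = 104e-6 * (20e-6)^3 * 422e3 / (12 * 0.001 * 15973e-6) = 1.83175776e-09 m^3/s
Step 3: Convert Q from m^3/s to nL/s (1 m^3 = 1e12 nL, so multiply by 1e12).
Q = 1831.758 nL/s


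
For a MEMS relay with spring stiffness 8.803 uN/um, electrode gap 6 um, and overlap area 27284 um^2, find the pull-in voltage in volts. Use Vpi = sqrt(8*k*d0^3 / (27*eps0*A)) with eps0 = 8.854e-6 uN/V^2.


Step 1: Compute numerator: 8 * k * d0^3 = 8 * 8.803 * 6^3 = 15211.584
Step 2: Compute denominator: 27 * eps0 * A = 27 * 8.854e-6 * 27284 = 6.522458
Step 3: Vpi = sqrt(15211.584 / 6.522458)
Vpi = 48.29 V


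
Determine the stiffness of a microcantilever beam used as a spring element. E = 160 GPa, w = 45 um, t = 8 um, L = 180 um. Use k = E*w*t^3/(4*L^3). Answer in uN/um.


Step 1: Convert E to consistent units (1 GPa = 1000 uN/um^2).
E = 160 GPa = 160000 uN/um^2
Step 2: Compute t^3 = 8^3 = 512
Step 3: Compute L^3 = 180^3 = 5832000
Step 4: k = 160000 * 45 * 512 / (4 * 5832000)
k = 158.0247 uN/um


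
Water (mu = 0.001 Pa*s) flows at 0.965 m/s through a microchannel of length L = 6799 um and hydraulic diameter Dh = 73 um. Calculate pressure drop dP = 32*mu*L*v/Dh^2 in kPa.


Step 1: Convert to SI: L = 6799e-6 m, Dh = 73e-6 m
Step 2: dP = 32 * 0.001 * 6799e-6 * 0.965 / (73e-6)^2
Step 3: dP = 39398.22 Pa
Step 4: Convert to kPa: dP = 39.4 kPa


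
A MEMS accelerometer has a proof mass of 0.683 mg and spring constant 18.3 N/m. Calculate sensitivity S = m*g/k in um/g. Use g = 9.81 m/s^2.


Step 1: Convert mass: m = 0.683 mg = 6.83e-07 kg
Step 2: S = m * g / k = 6.83e-07 * 9.81 / 18.3
Step 3: S = 3.66e-07 m/g
Step 4: Convert to um/g: S = 0.366 um/g


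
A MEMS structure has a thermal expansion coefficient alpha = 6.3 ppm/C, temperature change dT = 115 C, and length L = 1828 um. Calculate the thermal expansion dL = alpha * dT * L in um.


Step 1: Convert CTE: alpha = 6.3 ppm/C = 6.3e-6 /C
Step 2: dL = 6.3e-6 * 115 * 1828
dL = 1.3244 um


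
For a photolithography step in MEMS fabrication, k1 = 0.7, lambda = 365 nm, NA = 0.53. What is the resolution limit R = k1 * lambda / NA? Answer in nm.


Step 1: Identify values: k1 = 0.7, lambda = 365 nm, NA = 0.53
Step 2: R = k1 * lambda / NA
R = 0.7 * 365 / 0.53
R = 482.1 nm


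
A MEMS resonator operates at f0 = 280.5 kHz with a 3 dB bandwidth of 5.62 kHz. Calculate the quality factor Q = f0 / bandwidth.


Step 1: Q = f0 / bandwidth
Step 2: Q = 280.5 / 5.62
Q = 49.9


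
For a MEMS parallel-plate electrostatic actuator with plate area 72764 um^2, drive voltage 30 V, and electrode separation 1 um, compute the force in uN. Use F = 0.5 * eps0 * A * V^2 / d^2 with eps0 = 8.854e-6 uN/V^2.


Step 1: Identify parameters.
eps0 = 8.854e-6 uN/V^2, A = 72764 um^2, V = 30 V, d = 1 um
Step 2: Compute V^2 = 30^2 = 900
Step 3: Compute d^2 = 1^2 = 1
Step 4: F = 0.5 * 8.854e-6 * 72764 * 900 / 1
F = 289.914 uN


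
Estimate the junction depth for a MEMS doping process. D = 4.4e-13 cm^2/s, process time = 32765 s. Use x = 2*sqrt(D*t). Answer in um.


Step 1: Compute D*t = 4.4e-13 * 32765 = 1.44166e-08 cm^2
Step 2: sqrt(D*t) = 1.20069e-04 cm
Step 3: x = 2 * 1.20069e-04 cm = 2.40138e-04 cm
Step 4: Convert to um (1 cm = 1e4 um): x = 2.401 um


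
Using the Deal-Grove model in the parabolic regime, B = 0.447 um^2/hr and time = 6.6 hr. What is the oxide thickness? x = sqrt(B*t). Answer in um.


Step 1: Compute B*t = 0.447 * 6.6 = 2.9502
Step 2: x = sqrt(2.9502)
x = 1.718 um


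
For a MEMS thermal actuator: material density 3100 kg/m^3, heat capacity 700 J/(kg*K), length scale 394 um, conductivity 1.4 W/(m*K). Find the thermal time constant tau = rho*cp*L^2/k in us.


Step 1: Convert L to m: L = 394e-6 m
Step 2: L^2 = (394e-6)^2 = 1.55236e-07 m^2
Step 3: tau = 3100 * 700 * 1.55236e-07 / 1.4 = 2.406158e-01 s
Step 4: Convert to microseconds (multiply by 1e6).
tau = 240615.8 us


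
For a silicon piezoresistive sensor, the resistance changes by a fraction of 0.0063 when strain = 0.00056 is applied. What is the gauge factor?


Step 1: Identify values.
dR/R = 0.0063, strain = 0.00056
Step 2: GF = (dR/R) / strain = 0.0063 / 0.00056
GF = 11.3


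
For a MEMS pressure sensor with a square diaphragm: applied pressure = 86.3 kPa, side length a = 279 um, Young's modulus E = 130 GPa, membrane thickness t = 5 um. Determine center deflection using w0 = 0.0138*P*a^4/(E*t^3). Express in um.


Step 1: Convert pressure to compatible units (E is in GPa, so P in GPa).
P = 86.3 kPa = 86.3e-6 GPa
Step 2: Compute numerator: 0.0138 * P * a^4.
a^4 = 279^4 = 6059221281
numerator = 0.0138 * 86.3e-6 * 6059221281 = 7.21617e+03
Step 3: Compute denominator: E * t^3 = 130 * 5^3 = 16250
Step 4: w0 = numerator / denominator = 7.21617e+03 / 16250 = 0.4441 um


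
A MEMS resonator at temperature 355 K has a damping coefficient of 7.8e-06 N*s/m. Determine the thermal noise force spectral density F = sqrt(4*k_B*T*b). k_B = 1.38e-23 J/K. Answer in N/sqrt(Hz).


Step 1: Compute 4 * k_B * T * b
= 4 * 1.38e-23 * 355 * 7.8e-06
= 1.5285e-25 N^2/Hz
Step 2: F_noise = sqrt(1.5285e-25)
F_noise = 3.91e-13 N/sqrt(Hz)


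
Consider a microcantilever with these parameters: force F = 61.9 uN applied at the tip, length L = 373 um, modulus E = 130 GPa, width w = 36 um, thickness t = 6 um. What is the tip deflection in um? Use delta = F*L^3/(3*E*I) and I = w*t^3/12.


Step 1: Calculate the second moment of area.
I = w * t^3 / 12 = 36 * 6^3 / 12 = 648.0 um^4
Step 2: Convert E to consistent units (1 GPa = 1000 uN/um^2).
E = 130 GPa = 130000 uN/um^2
Step 3: Calculate tip deflection.
delta = F * L^3 / (3 * E * I)
delta = 61.9 * 373^3 / (3 * 130000 * 648.0)
delta = 12.7109 um


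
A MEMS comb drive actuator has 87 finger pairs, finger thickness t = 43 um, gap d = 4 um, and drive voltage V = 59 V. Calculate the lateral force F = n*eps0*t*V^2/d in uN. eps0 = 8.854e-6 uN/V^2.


Step 1: Parameters: n=87, eps0=8.854e-6 uN/V^2, t=43 um, V=59 V, d=4 um
Step 2: V^2 = 3481
Step 3: F = 87 * 8.854e-6 * 43 * 3481 / 4
F = 28.825 uN


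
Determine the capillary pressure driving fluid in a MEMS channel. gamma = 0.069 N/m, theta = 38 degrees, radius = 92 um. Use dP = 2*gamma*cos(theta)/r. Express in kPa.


Step 1: cos(38 deg) = 0.788
Step 2: Convert r to m: r = 92e-6 m
Step 3: dP = 2 * 0.069 * 0.788 / 92e-6 = 1182.0 Pa
Step 4: Convert Pa to kPa (divide by 1000).
dP = 1.18 kPa


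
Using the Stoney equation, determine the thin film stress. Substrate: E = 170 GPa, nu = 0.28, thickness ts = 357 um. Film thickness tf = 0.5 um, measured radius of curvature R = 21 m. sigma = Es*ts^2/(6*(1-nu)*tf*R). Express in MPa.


Step 1: Compute numerator: Es * ts^2 = 170 * 357^2 = 21666330 (GPa*um^2)
Step 2: Compute denominator (R in um): 6*(1-nu)*tf*R = 6*0.72*0.5*21e6 = 45360000.0 (um^2)
Step 3: sigma (GPa) = 21666330 / 45360000.0 = 4.77653e-01 GPa
Step 4: Convert to MPa (x1000): sigma = 477.7 MPa


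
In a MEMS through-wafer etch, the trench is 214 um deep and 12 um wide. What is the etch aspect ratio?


Step 1: AR = depth / width
Step 2: AR = 214 / 12
AR = 17.8


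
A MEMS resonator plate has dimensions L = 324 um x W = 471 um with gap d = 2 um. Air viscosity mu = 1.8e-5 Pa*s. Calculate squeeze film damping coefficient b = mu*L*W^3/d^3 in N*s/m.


Step 1: Convert to SI.
L = 324e-6 m, W = 471e-6 m, d = 2e-6 m
Step 2: W^3 = (471e-6)^3 = 1.04e-10 m^3
Step 3: d^3 = (2e-6)^3 = 8.00e-18 m^3
Step 4: b = 1.8e-5 * 324e-6 * 1.04e-10 / 8.00e-18
b = 7.62e-02 N*s/m


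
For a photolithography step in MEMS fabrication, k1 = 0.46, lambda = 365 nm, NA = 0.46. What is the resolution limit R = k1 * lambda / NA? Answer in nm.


Step 1: Identify values: k1 = 0.46, lambda = 365 nm, NA = 0.46
Step 2: R = k1 * lambda / NA
R = 0.46 * 365 / 0.46
R = 365.0 nm


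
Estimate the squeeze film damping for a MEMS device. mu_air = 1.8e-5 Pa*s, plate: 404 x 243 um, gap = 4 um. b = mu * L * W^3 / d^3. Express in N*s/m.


Step 1: Convert to SI.
L = 404e-6 m, W = 243e-6 m, d = 4e-6 m
Step 2: W^3 = (243e-6)^3 = 1.43e-11 m^3
Step 3: d^3 = (4e-6)^3 = 6.40e-17 m^3
Step 4: b = 1.8e-5 * 404e-6 * 1.43e-11 / 6.40e-17
b = 1.63e-03 N*s/m


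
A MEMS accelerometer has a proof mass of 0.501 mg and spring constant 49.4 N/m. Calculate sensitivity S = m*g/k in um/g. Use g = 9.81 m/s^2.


Step 1: Convert mass: m = 0.501 mg = 5.01e-07 kg
Step 2: S = m * g / k = 5.01e-07 * 9.81 / 49.4
Step 3: S = 9.95e-08 m/g
Step 4: Convert to um/g: S = 0.099 um/g


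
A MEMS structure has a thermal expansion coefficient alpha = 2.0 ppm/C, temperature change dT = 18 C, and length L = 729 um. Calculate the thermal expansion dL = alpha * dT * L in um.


Step 1: Convert CTE: alpha = 2.0 ppm/C = 2.0e-6 /C
Step 2: dL = 2.0e-6 * 18 * 729
dL = 0.0262 um


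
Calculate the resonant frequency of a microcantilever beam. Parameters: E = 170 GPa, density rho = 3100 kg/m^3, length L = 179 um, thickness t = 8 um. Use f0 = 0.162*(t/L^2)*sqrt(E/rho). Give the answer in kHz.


Step 1: Convert units to SI.
t_SI = 8e-6 m, L_SI = 179e-6 m
Step 2: Calculate sqrt(E/rho).
sqrt(170e9 / 3100) = 7405.32 m/s
Step 3: Compute f0.
f0 = 0.162 * 8e-6 / (179e-6)^2 * 7405.32 = 299531.7 Hz = 299.53 kHz


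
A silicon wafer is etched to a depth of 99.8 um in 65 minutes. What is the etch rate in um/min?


Step 1: Etch rate = depth / time
Step 2: rate = 99.8 / 65
rate = 1.535 um/min


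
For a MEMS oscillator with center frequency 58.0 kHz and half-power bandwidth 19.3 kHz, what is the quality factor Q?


Step 1: Q = f0 / bandwidth
Step 2: Q = 58.0 / 19.3
Q = 3.0


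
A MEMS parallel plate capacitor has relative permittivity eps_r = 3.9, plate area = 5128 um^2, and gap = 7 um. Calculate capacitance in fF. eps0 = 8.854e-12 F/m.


Step 1: Convert area to m^2: A = 5128e-12 m^2
Step 2: Convert gap to m: d = 7e-6 m
Step 3: C = eps0 * eps_r * A / d
C = 8.854e-12 * 3.9 * 5128e-12 / 7e-6
Step 4: Convert to fF (multiply by 1e15).
C = 25.3 fF


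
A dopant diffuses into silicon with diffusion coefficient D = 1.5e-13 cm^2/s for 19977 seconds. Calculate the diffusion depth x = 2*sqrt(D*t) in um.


Step 1: Compute D*t = 1.5e-13 * 19977 = 2.99655e-09 cm^2
Step 2: sqrt(D*t) = 5.47408e-05 cm
Step 3: x = 2 * 5.47408e-05 cm = 1.094816e-04 cm
Step 4: Convert to um (1 cm = 1e4 um): x = 1.095 um


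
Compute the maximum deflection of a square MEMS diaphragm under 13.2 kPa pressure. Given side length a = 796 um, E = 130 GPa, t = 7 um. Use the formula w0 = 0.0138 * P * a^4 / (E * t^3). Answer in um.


Step 1: Convert pressure to compatible units (E is in GPa, so P in GPa).
P = 13.2 kPa = 13.2e-6 GPa
Step 2: Compute numerator: 0.0138 * P * a^4.
a^4 = 796^4 = 401469235456
numerator = 0.0138 * 13.2e-6 * 401469235456 = 7.313164e+04
Step 3: Compute denominator: E * t^3 = 130 * 7^3 = 44590
Step 4: w0 = numerator / denominator = 7.313164e+04 / 44590 = 1.6401 um


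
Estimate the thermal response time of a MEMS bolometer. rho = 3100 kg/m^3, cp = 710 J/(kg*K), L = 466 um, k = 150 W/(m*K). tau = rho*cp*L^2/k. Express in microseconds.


Step 1: Convert L to m: L = 466e-6 m
Step 2: L^2 = (466e-6)^2 = 2.17156e-07 m^2
Step 3: tau = 3100 * 710 * 2.17156e-07 / 150 = 3.18640237e-03 s
Step 4: Convert to microseconds (multiply by 1e6).
tau = 3186.402 us


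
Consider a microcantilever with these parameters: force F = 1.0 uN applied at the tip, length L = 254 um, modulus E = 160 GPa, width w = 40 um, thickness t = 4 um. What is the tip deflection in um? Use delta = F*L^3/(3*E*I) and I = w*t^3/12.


Step 1: Calculate the second moment of area.
I = w * t^3 / 12 = 40 * 4^3 / 12 = 213.3333 um^4
Step 2: Convert E to consistent units (1 GPa = 1000 uN/um^2).
E = 160 GPa = 160000 uN/um^2
Step 3: Calculate tip deflection.
delta = F * L^3 / (3 * E * I)
delta = 1.0 * 254^3 / (3 * 160000 * 213.3333)
delta = 0.16 um


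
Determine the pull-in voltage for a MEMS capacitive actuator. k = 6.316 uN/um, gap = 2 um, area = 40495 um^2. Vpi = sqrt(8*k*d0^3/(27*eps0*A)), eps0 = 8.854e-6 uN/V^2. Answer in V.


Step 1: Compute numerator: 8 * k * d0^3 = 8 * 6.316 * 2^3 = 404.224
Step 2: Compute denominator: 27 * eps0 * A = 27 * 8.854e-6 * 40495 = 9.680654
Step 3: Vpi = sqrt(404.224 / 9.680654)
Vpi = 6.46 V


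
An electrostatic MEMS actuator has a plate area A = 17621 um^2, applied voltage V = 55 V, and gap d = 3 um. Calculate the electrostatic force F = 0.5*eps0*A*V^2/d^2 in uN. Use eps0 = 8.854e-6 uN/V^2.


Step 1: Identify parameters.
eps0 = 8.854e-6 uN/V^2, A = 17621 um^2, V = 55 V, d = 3 um
Step 2: Compute V^2 = 55^2 = 3025
Step 3: Compute d^2 = 3^2 = 9
Step 4: F = 0.5 * 8.854e-6 * 17621 * 3025 / 9
F = 26.219 uN


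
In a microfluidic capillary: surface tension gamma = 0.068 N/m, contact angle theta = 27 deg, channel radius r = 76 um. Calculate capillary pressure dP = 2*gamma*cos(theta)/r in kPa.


Step 1: cos(27 deg) = 0.891
Step 2: Convert r to m: r = 76e-6 m
Step 3: dP = 2 * 0.068 * 0.891 / 76e-6 = 1594.4 Pa
Step 4: Convert Pa to kPa (divide by 1000).
dP = 1.59 kPa


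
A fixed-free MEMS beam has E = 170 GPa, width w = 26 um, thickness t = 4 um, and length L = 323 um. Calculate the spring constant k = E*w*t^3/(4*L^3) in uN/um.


Step 1: Convert E to consistent units (1 GPa = 1000 uN/um^2).
E = 170 GPa = 170000 uN/um^2
Step 2: Compute t^3 = 4^3 = 64
Step 3: Compute L^3 = 323^3 = 33698267
Step 4: k = 170000 * 26 * 64 / (4 * 33698267)
k = 2.0986 uN/um


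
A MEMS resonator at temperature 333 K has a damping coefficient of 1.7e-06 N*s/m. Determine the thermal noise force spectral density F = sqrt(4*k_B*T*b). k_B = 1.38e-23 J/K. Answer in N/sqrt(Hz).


Step 1: Compute 4 * k_B * T * b
= 4 * 1.38e-23 * 333 * 1.7e-06
= 3.1249e-26 N^2/Hz
Step 2: F_noise = sqrt(3.1249e-26)
F_noise = 1.77e-13 N/sqrt(Hz)


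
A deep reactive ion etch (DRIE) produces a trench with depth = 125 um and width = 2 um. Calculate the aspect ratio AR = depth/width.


Step 1: AR = depth / width
Step 2: AR = 125 / 2
AR = 62.5


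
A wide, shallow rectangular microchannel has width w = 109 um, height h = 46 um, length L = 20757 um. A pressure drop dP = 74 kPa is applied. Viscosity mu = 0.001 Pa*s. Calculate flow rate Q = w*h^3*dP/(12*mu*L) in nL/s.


Step 1: Convert all dimensions to SI (meters).
w = 109e-6 m, h = 46e-6 m, L = 20757e-6 m, dP = 74e3 Pa
Step 2: Q = w * h^3 * dP / (12 * mu * L)
Q = 109e-6 * (46e-6)^3 * 74e3 / (12 * 0.001 * 20757e-6) = 3.15199762e-09 m^3/s
Step 3: Convert Q from m^3/s to nL/s (1 m^3 = 1e12 nL, so multiply by 1e12).
Q = 3151.998 nL/s


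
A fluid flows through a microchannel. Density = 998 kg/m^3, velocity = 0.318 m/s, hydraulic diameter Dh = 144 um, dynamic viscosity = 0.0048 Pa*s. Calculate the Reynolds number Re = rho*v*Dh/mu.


Step 1: Convert Dh to meters: Dh = 144e-6 m
Step 2: Re = rho * v * Dh / mu
Re = 998 * 0.318 * 144e-6 / 0.0048
Re = 9.521
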